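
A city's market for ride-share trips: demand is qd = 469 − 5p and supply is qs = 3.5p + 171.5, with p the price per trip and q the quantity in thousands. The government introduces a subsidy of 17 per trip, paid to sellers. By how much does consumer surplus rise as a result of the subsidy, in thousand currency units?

Without the subsidy, 469 − 5p = 3.5p + 171.5 gives 8.5p = 297.5, so p* = 35 and q* = 294.
With a per-unit subsidy paid to sellers, each receives p + 17 per unit sold, so supply becomes qs = 3.5(p + 17) + 171.5.
New equilibrium: buyers pay 28, sellers receive 45, q = 329. (Wedge: pb − ps = −17.)
ΔCS is the trapezoid between Q = 329 and Q = 294 of height 7: ½ · (294 + 329) · 7 = 2180.5.

Consumer surplus rises by 2180.5 thousand.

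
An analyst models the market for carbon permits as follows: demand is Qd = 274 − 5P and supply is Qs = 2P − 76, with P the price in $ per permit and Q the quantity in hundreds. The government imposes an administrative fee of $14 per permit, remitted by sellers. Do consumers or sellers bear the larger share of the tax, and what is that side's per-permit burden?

Sellers bear the larger share: $10 per permit.

Without the tax, 274 − 5P = 2P − 76 gives 7P = 350, so P* = $50 and Q* = 24.
With the tax collected from sellers, supply shifts: Qs = 2(P − 14) − 76.
Solving gives Q = 4 with consumers paying $54 and sellers receiving $40 (the $14 wedge).
Per-permit burden: consumers $4, sellers $10.
Sellers take the larger share because supply is less price-elastic here (demand slope 5 vs supply slope 2).
The less price-elastic side of the market bears the larger share of a per-unit tax.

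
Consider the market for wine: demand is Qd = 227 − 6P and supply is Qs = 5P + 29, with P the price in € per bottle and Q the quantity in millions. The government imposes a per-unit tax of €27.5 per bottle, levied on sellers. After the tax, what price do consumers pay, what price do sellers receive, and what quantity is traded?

Before the tax: set 227 − 6P = 5P + 29 → P* = €18, Q* = 119.
With the tax collected from sellers, supply shifts: Qs = 5(P − 27.5) + 29.
Solving gives Q = 44 with consumers paying €30.5 and sellers receiving €3 (the €27.5 wedge).
The less price-elastic side of the market bears the larger share of a per-unit tax.

Consumers pay €30.5; sellers receive €3; quantity = 44.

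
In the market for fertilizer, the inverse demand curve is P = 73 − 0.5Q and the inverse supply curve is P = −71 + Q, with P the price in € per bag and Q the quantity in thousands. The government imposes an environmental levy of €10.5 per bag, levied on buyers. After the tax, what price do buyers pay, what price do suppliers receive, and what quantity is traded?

Inverting to Q(P) form: Qd = 146 − 2P; Qs = P + 71.
Without the tax, 146 − 2P = P + 71 gives 3P = 75, so P* = €25 and Q* = 96.
With the tax collected from buyers, demand (in seller-price terms) shifts: Qd = 146 − 2(P + 10.5).
New equilibrium: buyers pay €28.5, suppliers receive €18, Q = 89. (Wedge: Pb − Ps = 10.5.)

Buyers pay €28.5; suppliers receive €18; quantity = 89.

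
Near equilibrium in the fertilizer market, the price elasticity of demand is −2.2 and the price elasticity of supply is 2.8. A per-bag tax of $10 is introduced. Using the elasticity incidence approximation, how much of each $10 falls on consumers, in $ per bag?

Consumers bear ≈ $5.6 per bag.

Incidence ratio: consumers' share ≈ εs / (εs + |εd|) = 2.8 / (2.8 + 2.2) = 0.56.
So consumers bear ≈ 0.56 × $10 = $5.6; suppliers bear $4.4.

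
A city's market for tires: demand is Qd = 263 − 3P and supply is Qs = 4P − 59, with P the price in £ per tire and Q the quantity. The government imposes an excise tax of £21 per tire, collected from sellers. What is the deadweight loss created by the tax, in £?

Deadweight loss = £378.

Without the tax, 263 − 3P = 4P − 59 gives 7P = 322, so P* = £46 and Q* = 125.
With the tax collected from sellers, supply shifts: Qs = 4(P − 21) − 59.
New equilibrium: buyers pay £58, sellers receive £37, Q = 89. (Wedge: Pb − Ps = 21.)
Quantity falls by |ΔQ| = |125 − 89| = 36.
DWL = ½ · t · |ΔQ| = ½ · 21 · 36 = £378.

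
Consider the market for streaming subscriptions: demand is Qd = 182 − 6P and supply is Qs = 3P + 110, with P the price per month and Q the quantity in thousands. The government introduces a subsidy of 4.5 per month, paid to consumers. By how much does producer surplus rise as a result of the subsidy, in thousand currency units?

Before the subsidy: set 182 − 6P = 3P + 110 → P* = 8, Q* = 134.
With a per-unit subsidy paid to consumers, each effectively pays P − 4.5, so demand becomes Qd = 182 − 6(P − 4.5).
New equilibrium: consumers pay 6.5, suppliers receive 11, Q = 143. (Wedge: Pb − Ps = −4.5.)
ΔPS is the trapezoid between Q = 143 and Q = 134 of height 3: ½ · (134 + 143) · 3 = 415.5.

Producer surplus rises by 415.5 thousand.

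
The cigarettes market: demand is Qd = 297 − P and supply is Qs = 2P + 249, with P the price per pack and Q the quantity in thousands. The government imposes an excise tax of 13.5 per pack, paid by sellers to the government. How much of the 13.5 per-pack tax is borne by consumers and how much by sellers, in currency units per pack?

Consumers bear 9 per pack; sellers bear 4.5 per pack.

Without the tax, 297 − P = 2P + 249 gives 3P = 48, so P* = 16 and Q* = 281.
With the tax collected from sellers, supply shifts: Qs = 2(P − 13.5) + 249.
New equilibrium: consumers pay 25, sellers receive 11.5, Q = 272. (Wedge: Pb − Ps = 13.5.)
Burden on consumers: 9; on sellers: 4.5. (They sum to 13.5.)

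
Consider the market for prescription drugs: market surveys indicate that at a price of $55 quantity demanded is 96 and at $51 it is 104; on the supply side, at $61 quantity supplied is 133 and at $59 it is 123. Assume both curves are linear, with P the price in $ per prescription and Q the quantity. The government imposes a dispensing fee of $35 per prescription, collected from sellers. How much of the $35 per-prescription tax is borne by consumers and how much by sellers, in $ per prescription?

Consumers bear $25 per prescription; sellers bear $10 per prescription.

Demand slope: (104 − 96)/(51 − 55) = -2, so Qd = 206 − 2P.
Supply slope: (123 − 133)/(59 − 61) = 5, so Qs = 5P − 172.
Before the tax: set 206 − 2P = 5P − 172 → P* = $54, Q* = 98.
With the tax collected from sellers, supply shifts: Qs = 5(P − 35) − 172.
Solving gives Q = 48 with consumers paying $79 and sellers receiving $44 (the $35 wedge).
Burden on consumers: $25; on sellers: $10. (They sum to $35.)
The less price-elastic side of the market bears the larger share of a per-unit tax.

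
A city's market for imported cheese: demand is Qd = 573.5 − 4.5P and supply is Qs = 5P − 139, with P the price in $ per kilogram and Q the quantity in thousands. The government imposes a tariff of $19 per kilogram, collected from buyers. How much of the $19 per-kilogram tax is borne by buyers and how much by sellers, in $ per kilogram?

Buyers bear $10 per kilogram; sellers bear $9 per kilogram.

Without the tax, 573.5 − 4.5P = 5P − 139 gives 9.5P = 712.5, so P* = $75 and Q* = 236.
With the tax collected from buyers, demand (in seller-price terms) shifts: Qd = 573.5 − 4.5(P + 19).
Solving gives Q = 191 with buyers paying $85 and sellers receiving $66 (the $19 wedge).
Burden on buyers: $10; on sellers: $9. (They sum to $19.)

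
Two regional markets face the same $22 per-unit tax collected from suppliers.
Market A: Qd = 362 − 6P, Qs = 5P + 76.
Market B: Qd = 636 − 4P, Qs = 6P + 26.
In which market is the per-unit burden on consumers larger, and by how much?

Market B, by $3.2.

Market A: pre-tax P* = $26, Q* = 206; post-tax Q = 146; per-unit burden on consumers = $10.
Market B: pre-tax P* = $61, Q* = 392; post-tax Q = 339.2; per-unit burden on consumers = $13.2.
Difference: $10 vs $13.2 → market B is larger by $3.2.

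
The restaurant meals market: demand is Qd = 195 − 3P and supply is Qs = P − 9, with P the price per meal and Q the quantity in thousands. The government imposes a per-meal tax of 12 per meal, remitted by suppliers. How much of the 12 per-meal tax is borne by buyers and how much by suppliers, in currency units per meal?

Buyers bear 3 per meal; suppliers bear 9 per meal.

Without the tax, 195 − 3P = P − 9 gives 4P = 204, so P* = 51 and Q* = 42.
With the tax collected from suppliers, supply shifts: Qs = (P − 12) − 9.
New equilibrium: buyers pay 54, suppliers receive 42, Q = 33. (Wedge: Pb − Ps = 12.)
Burden on buyers: 3; on suppliers: 9. (They sum to 12.)
The less price-elastic side of the market bears the larger share of a per-unit tax.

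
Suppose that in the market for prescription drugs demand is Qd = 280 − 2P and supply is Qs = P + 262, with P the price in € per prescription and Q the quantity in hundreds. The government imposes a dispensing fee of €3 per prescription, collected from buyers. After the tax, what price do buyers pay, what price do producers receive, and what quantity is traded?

Without the tax, 280 − 2P = P + 262 gives 3P = 18, so P* = €6 and Q* = 268.
With the tax collected from buyers, demand (in seller-price terms) shifts: Qd = 280 − 2(P + 3).
New equilibrium: buyers pay €7, producers receive €4, Q = 266. (Wedge: Pb − Ps = 3.)
The less price-elastic side of the market bears the larger share of a per-unit tax.

Buyers pay €7; producers receive €4; quantity = 266.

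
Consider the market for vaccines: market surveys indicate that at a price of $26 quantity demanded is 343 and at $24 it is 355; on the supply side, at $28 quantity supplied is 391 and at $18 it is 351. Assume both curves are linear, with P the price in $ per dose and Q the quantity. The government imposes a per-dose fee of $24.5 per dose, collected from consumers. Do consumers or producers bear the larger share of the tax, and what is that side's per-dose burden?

Producers bear the larger share: $14.7 per dose.

Demand slope: (355 − 343)/(24 − 26) = -6, so Qd = 499 − 6P.
Supply slope: (351 − 391)/(18 − 28) = 4, so Qs = 4P + 279.
Without the tax, 499 − 6P = 4P + 279 gives 10P = 220, so P* = $22 and Q* = 367.
With the tax collected from consumers, demand (in seller-price terms) shifts: Qd = 499 − 6(P + 24.5).
New equilibrium: consumers pay $31.8, producers receive $7.3, Q = 308.2. (Wedge: Pb − Ps = 24.5.)
Per-dose burden: consumers $9.8, producers $14.7.
Producers take the larger share because supply is less price-elastic here (demand slope 6 vs supply slope 4).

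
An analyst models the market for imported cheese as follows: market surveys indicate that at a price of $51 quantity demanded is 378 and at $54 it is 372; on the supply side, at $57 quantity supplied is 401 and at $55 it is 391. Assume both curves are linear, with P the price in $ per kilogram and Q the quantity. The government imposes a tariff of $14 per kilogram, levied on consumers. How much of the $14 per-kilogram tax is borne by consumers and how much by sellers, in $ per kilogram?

Consumers bear $10 per kilogram; sellers bear $4 per kilogram.

Demand slope: (372 − 378)/(54 − 51) = -2, so Qd = 480 − 2P.
Supply slope: (391 − 401)/(55 − 57) = 5, so Qs = 5P + 116.
Without the tax, 480 − 2P = 5P + 116 gives 7P = 364, so P* = $52 and Q* = 376.
With the tax collected from consumers, demand (in seller-price terms) shifts: Qd = 480 − 2(P + 14).
Solving gives Q = 356 with consumers paying $62 and sellers receiving $48 (the $14 wedge).
Burden on consumers: $10; on sellers: $4. (They sum to $14.)
The less price-elastic side of the market bears the larger share of a per-unit tax.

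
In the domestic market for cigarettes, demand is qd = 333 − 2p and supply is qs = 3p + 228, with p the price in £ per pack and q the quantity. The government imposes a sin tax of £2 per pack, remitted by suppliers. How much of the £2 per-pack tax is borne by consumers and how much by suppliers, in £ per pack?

Consumers bear £1.2 per pack; suppliers bear £0.8 per pack.

Before the tax: set 333 − 2p = 3p + 228 → p* = £21, q* = 291.
With the tax collected from suppliers, supply shifts: qs = 3(p − 2) + 228.
New equilibrium: consumers pay £22.2, suppliers receive £20.2, q = 288.6. (Wedge: pb − ps = 2.)
Burden on consumers: £1.2; on suppliers: £0.8. (They sum to £2.)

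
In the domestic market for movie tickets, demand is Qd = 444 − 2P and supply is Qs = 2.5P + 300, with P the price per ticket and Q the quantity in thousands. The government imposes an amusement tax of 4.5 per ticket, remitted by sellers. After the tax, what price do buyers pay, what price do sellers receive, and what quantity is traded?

Before the tax: set 444 − 2P = 2.5P + 300 → P* = 32, Q* = 380.
With the tax collected from sellers, supply shifts: Qs = 2.5(P − 4.5) + 300.
New equilibrium: buyers pay 34.5, sellers receive 30, Q = 375. (Wedge: Pb − Ps = 4.5.)

Buyers pay 34.5; sellers receive 30; quantity = 375.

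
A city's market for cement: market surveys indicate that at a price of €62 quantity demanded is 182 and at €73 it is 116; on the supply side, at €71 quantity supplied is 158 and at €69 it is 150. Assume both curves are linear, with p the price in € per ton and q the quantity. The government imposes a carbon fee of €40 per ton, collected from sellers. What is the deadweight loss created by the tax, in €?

Demand slope: (116 − 182)/(73 − 62) = -6, so qd = 554 − 6p.
Supply slope: (150 − 158)/(69 − 71) = 4, so qs = 4p − 126.
Before the tax: set 554 − 6p = 4p − 126 → p* = €68, q* = 146.
With the tax collected from sellers, supply shifts: qs = 4(p − 40) − 126.
Solving gives q = 50 with buyers paying €84 and sellers receiving €44 (the €40 wedge).
Quantity falls by |ΔQ| = |146 − 50| = 96.
DWL = ½ · t · |ΔQ| = ½ · 40 · 96 = €1920.

Deadweight loss = €1920.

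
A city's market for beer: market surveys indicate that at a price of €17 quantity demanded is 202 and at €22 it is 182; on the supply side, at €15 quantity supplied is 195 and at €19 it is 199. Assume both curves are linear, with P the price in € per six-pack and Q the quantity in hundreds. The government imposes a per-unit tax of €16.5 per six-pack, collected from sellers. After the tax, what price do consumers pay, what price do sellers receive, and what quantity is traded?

Demand slope: (182 − 202)/(22 − 17) = -4, so Qd = 270 − 4P.
Supply slope: (199 − 195)/(19 − 15) = 1, so Qs = P + 180.
Without the tax, 270 − 4P = P + 180 gives 5P = 90, so P* = €18 and Q* = 198.
With the tax collected from sellers, supply shifts: Qs = (P − 16.5) + 180.
New equilibrium: consumers pay €21.3, sellers receive €4.8, Q = 184.8. (Wedge: Pb − Ps = 16.5.)

Consumers pay €21.3; sellers receive €4.8; quantity = 184.8.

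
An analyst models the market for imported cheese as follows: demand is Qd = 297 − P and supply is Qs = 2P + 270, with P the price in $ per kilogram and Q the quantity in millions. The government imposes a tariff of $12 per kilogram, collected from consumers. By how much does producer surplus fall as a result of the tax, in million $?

Without the tax, 297 − P = 2P + 270 gives 3P = 27, so P* = $9 and Q* = 288.
With the tax collected from consumers, demand (in seller-price terms) shifts: Qd = 297 − (P + 12).
Solving gives Q = 280 with consumers paying $17 and sellers receiving $5 (the $12 wedge).
ΔPS is the trapezoid between Q = 280 and Q = 288 of height $4: ½ · (288 + 280) · 4 = $1136.

Producer surplus falls by $1136 million.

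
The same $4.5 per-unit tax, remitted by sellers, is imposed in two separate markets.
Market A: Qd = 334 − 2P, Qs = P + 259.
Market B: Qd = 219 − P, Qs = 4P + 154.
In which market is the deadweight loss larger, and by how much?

Market A: pre-tax P* = $25, Q* = 284; post-tax Q = 281; deadweight loss = $6.75.
Market B: pre-tax P* = $13, Q* = 206; post-tax Q = 202.4; deadweight loss = $8.1.
Difference: $6.75 vs $8.1 → market B is larger by $1.35.

Market B, by $1.35.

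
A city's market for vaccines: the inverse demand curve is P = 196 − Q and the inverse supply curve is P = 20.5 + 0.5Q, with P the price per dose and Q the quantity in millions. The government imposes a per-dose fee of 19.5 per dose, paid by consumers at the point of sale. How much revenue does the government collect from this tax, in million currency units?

Tax revenue = 2028 million.

Inverting to Q(P) form: Qd = 196 − P; Qs = 2P − 41.
Before the tax: set 196 − P = 2P − 41 → P* = 79, Q* = 117.
With the tax collected from consumers, demand (in seller-price terms) shifts: Qd = 196 − (P + 19.5).
New equilibrium: consumers pay 92, suppliers receive 72.5, Q = 104. (Wedge: Pb − Ps = 19.5.)
Revenue = t · Q = 19.5 · 104 = 2028.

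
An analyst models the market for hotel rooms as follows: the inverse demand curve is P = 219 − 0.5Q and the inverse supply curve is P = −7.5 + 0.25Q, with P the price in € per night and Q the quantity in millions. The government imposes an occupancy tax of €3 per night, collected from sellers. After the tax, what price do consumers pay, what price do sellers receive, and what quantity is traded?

Consumers pay €70; sellers receive €67; quantity = 298.

Inverting to Q(P) form: Qd = 438 − 2P; Qs = 4P + 30.
Without the tax, 438 − 2P = 4P + 30 gives 6P = 408, so P* = €68 and Q* = 302.
With the tax collected from sellers, supply shifts: Qs = 4(P − 3) + 30.
Solving gives Q = 298 with consumers paying €70 and sellers receiving €67 (the €3 wedge).
The less price-elastic side of the market bears the larger share of a per-unit tax.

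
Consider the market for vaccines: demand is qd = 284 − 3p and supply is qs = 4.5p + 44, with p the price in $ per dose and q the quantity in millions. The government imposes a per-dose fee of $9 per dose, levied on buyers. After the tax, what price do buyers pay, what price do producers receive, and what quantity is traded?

Buyers pay $37.4; producers receive $28.4; quantity = 171.8.

Before the tax: set 284 − 3p = 4.5p + 44 → p* = $32, q* = 188.
With the tax collected from buyers, demand (in seller-price terms) shifts: qd = 284 − 3(p + 9).
New equilibrium: buyers pay $37.4, producers receive $28.4, q = 171.8. (Wedge: pb − ps = 9.)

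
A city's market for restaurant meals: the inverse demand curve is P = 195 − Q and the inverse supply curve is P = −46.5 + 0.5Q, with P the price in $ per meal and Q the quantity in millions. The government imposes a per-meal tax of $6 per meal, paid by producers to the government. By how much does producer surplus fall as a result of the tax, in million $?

Producer surplus falls by $318 million.

Rewrite in direct form: Qd = 195 − P and Qs = 2P + 93.
Without the tax, 195 − P = 2P + 93 gives 3P = 102, so P* = $34 and Q* = 161.
With the tax collected from producers, supply shifts: Qs = 2(P − 6) + 93.
Solving gives Q = 157 with consumers paying $38 and producers receiving $32 (the $6 wedge).
ΔPS is the trapezoid between Q = 157 and Q = 161 of height $2: ½ · (161 + 157) · 2 = $318.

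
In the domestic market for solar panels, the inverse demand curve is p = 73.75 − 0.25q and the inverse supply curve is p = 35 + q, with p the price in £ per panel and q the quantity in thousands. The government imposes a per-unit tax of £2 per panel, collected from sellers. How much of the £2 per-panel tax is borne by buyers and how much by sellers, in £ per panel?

Buyers bear £0.4 per panel; sellers bear £1.6 per panel.

Rewrite in direct form: qd = 295 − 4p and qs = p − 35.
Before the tax: set 295 − 4p = p − 35 → p* = £66, q* = 31.
With the tax collected from sellers, supply shifts: qs = (p − 2) − 35.
New equilibrium: buyers pay £66.4, sellers receive £64.4, q = 29.4. (Wedge: pb − ps = 2.)
Burden on buyers: £0.4; on sellers: £1.6. (They sum to £2.)
The less price-elastic side of the market bears the larger share of a per-unit tax.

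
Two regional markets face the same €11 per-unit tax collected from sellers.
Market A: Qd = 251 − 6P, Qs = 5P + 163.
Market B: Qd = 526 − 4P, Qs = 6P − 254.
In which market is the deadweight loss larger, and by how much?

Market A: pre-tax P* = €8, Q* = 203; post-tax Q = 173; deadweight loss = €165.
Market B: pre-tax P* = €78, Q* = 214; post-tax Q = 187.6; deadweight loss = €145.2.
Difference: €165 vs €145.2 → market A is larger by €19.8.

Market A, by €19.8.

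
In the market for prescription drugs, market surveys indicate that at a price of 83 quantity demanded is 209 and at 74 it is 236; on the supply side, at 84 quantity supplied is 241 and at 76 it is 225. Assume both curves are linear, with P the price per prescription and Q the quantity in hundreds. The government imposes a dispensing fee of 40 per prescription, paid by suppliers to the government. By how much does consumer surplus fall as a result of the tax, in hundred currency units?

Consumer surplus falls by 3248 hundred.

Demand slope: (236 − 209)/(74 − 83) = -3, so Qd = 458 − 3P.
Supply slope: (225 − 241)/(76 − 84) = 2, so Qs = 2P + 73.
Before the tax: set 458 − 3P = 2P + 73 → P* = 77, Q* = 227.
With the tax collected from suppliers, supply shifts: Qs = 2(P − 40) + 73.
New equilibrium: buyers pay 93, suppliers receive 53, Q = 179. (Wedge: Pb − Ps = 40.)
ΔCS is the trapezoid between Q = 179 and Q = 227 of height 16: ½ · (227 + 179) · 16 = 3248.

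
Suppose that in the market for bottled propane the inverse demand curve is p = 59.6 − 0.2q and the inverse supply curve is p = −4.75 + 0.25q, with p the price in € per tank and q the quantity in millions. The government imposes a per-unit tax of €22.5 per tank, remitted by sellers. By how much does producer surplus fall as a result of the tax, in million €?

Inverting to q(p) form: qd = 298 − 5p; qs = 4p + 19.
Without the tax, 298 − 5p = 4p + 19 gives 9p = 279, so p* = €31 and q* = 143.
With the tax collected from sellers, supply shifts: qs = 4(p − 22.5) + 19.
New equilibrium: buyers pay €41, sellers receive €18.5, q = 93. (Wedge: pb − ps = 22.5.)
ΔPS is the trapezoid between Q = 93 and Q = 143 of height €12.5: ½ · (143 + 93) · 12.5 = €1475.

Producer surplus falls by €1475 million.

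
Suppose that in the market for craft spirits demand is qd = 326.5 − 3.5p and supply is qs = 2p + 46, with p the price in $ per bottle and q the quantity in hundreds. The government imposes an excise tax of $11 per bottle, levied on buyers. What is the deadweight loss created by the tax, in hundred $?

Without the tax, 326.5 − 3.5p = 2p + 46 gives 5.5p = 280.5, so p* = $51 and q* = 148.
With the tax collected from buyers, demand (in seller-price terms) shifts: qd = 326.5 − 3.5(p + 11).
Solving gives q = 134 with buyers paying $55 and sellers receiving $44 (the $11 wedge).
Quantity falls by |ΔQ| = |148 − 134| = 14.
DWL = ½ · t · |ΔQ| = ½ · 11 · 14 = $77.

Deadweight loss = $77 hundred.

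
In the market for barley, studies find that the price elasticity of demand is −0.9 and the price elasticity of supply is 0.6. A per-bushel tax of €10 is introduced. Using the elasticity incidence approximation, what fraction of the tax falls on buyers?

Buyers' share ≈ 0.4.

Incidence ratio: buyers' share ≈ εs / (εs + |εd|) = 0.6 / (0.6 + 0.9) = 0.4.
Supply is the less elastic side, so buyers bear the smaller share.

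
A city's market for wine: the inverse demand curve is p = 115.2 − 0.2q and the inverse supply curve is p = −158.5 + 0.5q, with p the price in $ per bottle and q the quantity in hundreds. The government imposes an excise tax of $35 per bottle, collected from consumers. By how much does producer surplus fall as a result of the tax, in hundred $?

Inverting to q(p) form: qd = 576 − 5p; qs = 2p + 317.
Without the tax, 576 − 5p = 2p + 317 gives 7p = 259, so p* = $37 and q* = 391.
With the tax collected from consumers, demand (in seller-price terms) shifts: qd = 576 − 5(p + 35).
Solving gives q = 341 with consumers paying $47 and suppliers receiving $12 (the $35 wedge).
ΔPS is the trapezoid between Q = 341 and Q = 391 of height $25: ½ · (391 + 341) · 25 = $9150.

Producer surplus falls by $9150 hundred.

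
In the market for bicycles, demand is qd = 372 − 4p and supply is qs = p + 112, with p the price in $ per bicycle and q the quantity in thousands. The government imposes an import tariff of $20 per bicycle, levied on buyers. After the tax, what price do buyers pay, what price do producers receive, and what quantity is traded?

Without the tax, 372 − 4p = p + 112 gives 5p = 260, so p* = $52 and q* = 164.
With the tax collected from buyers, demand (in seller-price terms) shifts: qd = 372 − 4(p + 20).
New equilibrium: buyers pay $56, producers receive $36, q = 148. (Wedge: pb − ps = 20.)
The less price-elastic side of the market bears the larger share of a per-unit tax.

Buyers pay $56; producers receive $36; quantity = 148.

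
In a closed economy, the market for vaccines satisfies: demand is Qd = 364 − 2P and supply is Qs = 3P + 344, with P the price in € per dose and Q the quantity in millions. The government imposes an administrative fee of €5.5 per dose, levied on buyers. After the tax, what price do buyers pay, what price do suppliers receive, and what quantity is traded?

Buyers pay €7.3; suppliers receive €1.8; quantity = 349.4.

Without the tax, 364 − 2P = 3P + 344 gives 5P = 20, so P* = €4 and Q* = 356.
With the tax collected from buyers, demand (in seller-price terms) shifts: Qd = 364 − 2(P + 5.5).
New equilibrium: buyers pay €7.3, suppliers receive €1.8, Q = 349.4. (Wedge: Pb − Ps = 5.5.)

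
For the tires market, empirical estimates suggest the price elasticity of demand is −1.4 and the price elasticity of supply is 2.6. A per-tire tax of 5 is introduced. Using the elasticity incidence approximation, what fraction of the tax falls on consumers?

Consumers' share ≈ 0.65.

Incidence ratio: consumers' share ≈ εs / (εs + |εd|) = 2.6 / (2.6 + 1.4) = 0.65.
Supply is the more elastic side, so consumers bear the larger share.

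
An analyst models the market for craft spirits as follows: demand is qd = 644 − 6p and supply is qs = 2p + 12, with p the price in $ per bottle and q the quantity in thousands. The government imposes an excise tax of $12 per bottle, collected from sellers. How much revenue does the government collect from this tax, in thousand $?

Before the tax: set 644 − 6p = 2p + 12 → p* = $79, q* = 170.
With the tax collected from sellers, supply shifts: qs = 2(p − 12) + 12.
Solving gives q = 152 with buyers paying $82 and sellers receiving $70 (the $12 wedge).
Revenue = t · Q = 12 · 152 = $1824.

Tax revenue = $1824 thousand.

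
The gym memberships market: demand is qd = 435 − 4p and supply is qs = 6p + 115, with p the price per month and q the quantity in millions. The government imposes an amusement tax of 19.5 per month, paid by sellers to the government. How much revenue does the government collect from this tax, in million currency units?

Tax revenue = 5073.9 million.

Without the tax, 435 − 4p = 6p + 115 gives 10p = 320, so p* = 32 and q* = 307.
With the tax collected from sellers, supply shifts: qs = 6(p − 19.5) + 115.
New equilibrium: consumers pay 43.7, sellers receive 24.2, q = 260.2. (Wedge: pb − ps = 19.5.)
Revenue = t · Q = 19.5 · 260.2 = 5073.9.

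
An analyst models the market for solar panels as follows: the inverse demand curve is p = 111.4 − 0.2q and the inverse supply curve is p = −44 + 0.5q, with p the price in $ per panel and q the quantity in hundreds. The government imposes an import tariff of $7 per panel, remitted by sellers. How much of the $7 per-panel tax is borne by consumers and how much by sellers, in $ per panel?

Rewrite in direct form: qd = 557 − 5p and qs = 2p + 88.
Without the tax, 557 − 5p = 2p + 88 gives 7p = 469, so p* = $67 and q* = 222.
With the tax collected from sellers, supply shifts: qs = 2(p − 7) + 88.
New equilibrium: consumers pay $69, sellers receive $62, q = 212. (Wedge: pb − ps = 7.)
Burden on consumers: $2; on sellers: $5. (They sum to $7.)

Consumers bear $2 per panel; sellers bear $5 per panel.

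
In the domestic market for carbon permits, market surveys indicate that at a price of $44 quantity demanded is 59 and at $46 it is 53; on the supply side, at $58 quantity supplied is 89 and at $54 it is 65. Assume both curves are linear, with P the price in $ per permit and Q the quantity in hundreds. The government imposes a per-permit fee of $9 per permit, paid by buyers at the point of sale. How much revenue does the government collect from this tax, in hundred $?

Tax revenue = $207 hundred.

Demand slope: (53 − 59)/(46 − 44) = -3, so Qd = 191 − 3P.
Supply slope: (65 − 89)/(54 − 58) = 6, so Qs = 6P − 259.
Before the tax: set 191 − 3P = 6P − 259 → P* = $50, Q* = 41.
With the tax collected from buyers, demand (in seller-price terms) shifts: Qd = 191 − 3(P + 9).
New equilibrium: buyers pay $56, suppliers receive $47, Q = 23. (Wedge: Pb − Ps = 9.)
Revenue = t · Q = 9 · 23 = $207.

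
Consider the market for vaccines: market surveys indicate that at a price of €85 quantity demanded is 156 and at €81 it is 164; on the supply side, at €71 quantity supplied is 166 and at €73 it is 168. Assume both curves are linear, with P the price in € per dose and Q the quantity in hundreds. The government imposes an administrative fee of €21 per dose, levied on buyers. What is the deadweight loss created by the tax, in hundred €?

Deadweight loss = €147 hundred.

Demand slope: (164 − 156)/(81 − 85) = -2, so Qd = 326 − 2P.
Supply slope: (168 − 166)/(73 − 71) = 1, so Qs = P + 95.
Without the tax, 326 − 2P = P + 95 gives 3P = 231, so P* = €77 and Q* = 172.
With the tax collected from buyers, demand (in seller-price terms) shifts: Qd = 326 − 2(P + 21).
New equilibrium: buyers pay €84, producers receive €63, Q = 158. (Wedge: Pb − Ps = 21.)
Quantity falls by |ΔQ| = |172 − 158| = 14.
DWL = ½ · t · |ΔQ| = ½ · 21 · 14 = €147.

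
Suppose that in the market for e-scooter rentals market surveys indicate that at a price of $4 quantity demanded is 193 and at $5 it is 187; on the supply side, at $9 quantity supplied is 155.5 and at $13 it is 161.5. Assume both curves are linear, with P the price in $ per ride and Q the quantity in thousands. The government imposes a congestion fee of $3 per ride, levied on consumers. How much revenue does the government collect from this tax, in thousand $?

Demand slope: (187 − 193)/(5 − 4) = -6, so Qd = 217 − 6P.
Supply slope: (161.5 − 155.5)/(13 − 9) = 1.5, so Qs = 1.5P + 142.
Before the tax: set 217 − 6P = 1.5P + 142 → P* = $10, Q* = 157.
With the tax collected from consumers, demand (in seller-price terms) shifts: Qd = 217 − 6(P + 3).
Solving gives Q = 153.4 with consumers paying $10.6 and sellers receiving $7.6 (the $3 wedge).
Revenue = t · Q = 3 · 153.4 = $460.2.

Tax revenue = $460.2 thousand.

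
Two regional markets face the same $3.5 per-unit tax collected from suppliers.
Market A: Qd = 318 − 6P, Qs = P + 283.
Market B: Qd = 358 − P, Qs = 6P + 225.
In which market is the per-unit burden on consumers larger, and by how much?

Market B, by $2.5.

Market A: pre-tax P* = $5, Q* = 288; post-tax Q = 285; per-unit burden on consumers = $0.5.
Market B: pre-tax P* = $19, Q* = 339; post-tax Q = 336; per-unit burden on consumers = $3.
Difference: $0.5 vs $3 → market B is larger by $2.5.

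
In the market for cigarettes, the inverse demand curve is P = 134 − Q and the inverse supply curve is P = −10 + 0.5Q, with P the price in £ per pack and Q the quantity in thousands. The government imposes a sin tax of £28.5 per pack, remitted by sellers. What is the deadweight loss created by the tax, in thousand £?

Rewrite in direct form: Qd = 134 − P and Qs = 2P + 20.
Before the tax: set 134 − P = 2P + 20 → P* = £38, Q* = 96.
With the tax collected from sellers, supply shifts: Qs = 2(P − 28.5) + 20.
New equilibrium: buyers pay £57, sellers receive £28.5, Q = 77. (Wedge: Pb − Ps = 28.5.)
Quantity falls by |ΔQ| = |96 − 77| = 19.
DWL = ½ · t · |ΔQ| = ½ · 28.5 · 19 = £270.75.

Deadweight loss = £270.75 thousand.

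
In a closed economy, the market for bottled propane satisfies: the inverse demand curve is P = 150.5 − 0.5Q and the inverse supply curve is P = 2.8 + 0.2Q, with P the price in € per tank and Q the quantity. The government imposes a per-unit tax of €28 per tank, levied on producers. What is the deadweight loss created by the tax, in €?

Deadweight loss = €560.

Rewrite in direct form: Qd = 301 − 2P and Qs = 5P − 14.
Before the tax: set 301 − 2P = 5P − 14 → P* = €45, Q* = 211.
With the tax collected from producers, supply shifts: Qs = 5(P − 28) − 14.
Solving gives Q = 171 with buyers paying €65 and producers receiving €37 (the €28 wedge).
Quantity falls by |ΔQ| = |211 − 171| = 40.
DWL = ½ · t · |ΔQ| = ½ · 28 · 40 = €560.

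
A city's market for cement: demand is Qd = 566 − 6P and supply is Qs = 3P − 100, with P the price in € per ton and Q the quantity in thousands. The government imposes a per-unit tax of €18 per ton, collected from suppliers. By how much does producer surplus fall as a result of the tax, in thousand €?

Producer surplus falls by €1248 thousand.

Before the tax: set 566 − 6P = 3P − 100 → P* = €74, Q* = 122.
With the tax collected from suppliers, supply shifts: Qs = 3(P − 18) − 100.
Solving gives Q = 86 with consumers paying €80 and suppliers receiving €62 (the €18 wedge).
ΔPS is the trapezoid between Q = 86 and Q = 122 of height €12: ½ · (122 + 86) · 12 = €1248.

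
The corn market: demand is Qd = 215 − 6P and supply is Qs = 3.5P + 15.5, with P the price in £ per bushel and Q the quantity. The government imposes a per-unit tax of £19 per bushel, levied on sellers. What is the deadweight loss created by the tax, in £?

Before the tax: set 215 − 6P = 3.5P + 15.5 → P* = £21, Q* = 89.
With the tax collected from sellers, supply shifts: Qs = 3.5(P − 19) + 15.5.
New equilibrium: buyers pay £28, sellers receive £9, Q = 47. (Wedge: Pb − Ps = 19.)
Quantity falls by |ΔQ| = |89 − 47| = 42.
DWL = ½ · t · |ΔQ| = ½ · 19 · 42 = £399.

Deadweight loss = £399.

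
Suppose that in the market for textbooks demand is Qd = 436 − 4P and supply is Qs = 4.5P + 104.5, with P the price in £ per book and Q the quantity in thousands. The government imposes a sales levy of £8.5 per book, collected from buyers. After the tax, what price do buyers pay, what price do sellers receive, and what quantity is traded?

Buyers pay £43.5; sellers receive £35; quantity = 262.

Before the tax: set 436 − 4P = 4.5P + 104.5 → P* = £39, Q* = 280.
With the tax collected from buyers, demand (in seller-price terms) shifts: Qd = 436 − 4(P + 8.5).
Solving gives Q = 262 with buyers paying £43.5 and sellers receiving £35 (the £8.5 wedge).
The less price-elastic side of the market bears the larger share of a per-unit tax.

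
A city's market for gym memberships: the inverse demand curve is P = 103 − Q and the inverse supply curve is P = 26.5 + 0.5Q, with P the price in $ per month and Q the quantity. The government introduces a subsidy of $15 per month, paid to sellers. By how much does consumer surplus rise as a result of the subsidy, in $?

Rewrite in direct form: Qd = 103 − P and Qs = 2P − 53.
Before the subsidy: set 103 − P = 2P − 53 → P* = $52, Q* = 51.
With a per-unit subsidy paid to sellers, each receives P + 15 per unit sold, so supply becomes Qs = 2(P + 15) − 53.
Solving gives Q = 61 with buyers paying $42 and sellers receiving $57 (the $15 wedge).
ΔCS is the trapezoid between Q = 61 and Q = 51 of height $10: ½ · (51 + 61) · 10 = $560.

Consumer surplus rises by $560.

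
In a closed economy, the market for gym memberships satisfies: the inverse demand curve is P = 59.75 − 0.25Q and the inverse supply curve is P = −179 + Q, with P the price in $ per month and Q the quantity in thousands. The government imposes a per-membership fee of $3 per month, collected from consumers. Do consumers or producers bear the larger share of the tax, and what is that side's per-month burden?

Inverting to Q(P) form: Qd = 239 − 4P; Qs = P + 179.
Before the tax: set 239 − 4P = P + 179 → P* = $12, Q* = 191.
With the tax collected from consumers, demand (in seller-price terms) shifts: Qd = 239 − 4(P + 3).
Solving gives Q = 188.6 with consumers paying $12.6 and producers receiving $9.6 (the $3 wedge).
Per-month burden: consumers $0.6, producers $2.4.
Producers take the larger share because supply is less price-elastic here (demand slope 4 vs supply slope 1).
The less price-elastic side of the market bears the larger share of a per-unit tax.

Producers bear the larger share: $2.4 per month.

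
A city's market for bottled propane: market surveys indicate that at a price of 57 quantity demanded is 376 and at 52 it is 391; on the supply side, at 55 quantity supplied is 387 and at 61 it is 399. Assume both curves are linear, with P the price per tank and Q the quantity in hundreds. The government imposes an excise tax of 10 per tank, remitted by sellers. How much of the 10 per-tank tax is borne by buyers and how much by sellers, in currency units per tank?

Buyers bear 4 per tank; sellers bear 6 per tank.

Demand slope: (391 − 376)/(52 − 57) = -3, so Qd = 547 − 3P.
Supply slope: (399 − 387)/(61 − 55) = 2, so Qs = 2P + 277.
Without the tax, 547 − 3P = 2P + 277 gives 5P = 270, so P* = 54 and Q* = 385.
With the tax collected from sellers, supply shifts: Qs = 2(P − 10) + 277.
New equilibrium: buyers pay 58, sellers receive 48, Q = 373. (Wedge: Pb − Ps = 10.)
Burden on buyers: 4; on sellers: 6. (They sum to 10.)
The less price-elastic side of the market bears the larger share of a per-unit tax.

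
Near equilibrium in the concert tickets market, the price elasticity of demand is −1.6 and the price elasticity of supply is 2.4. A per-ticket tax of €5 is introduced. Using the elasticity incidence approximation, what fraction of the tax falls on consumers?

Consumers' share ≈ 0.6.

Incidence ratio: consumers' share ≈ εs / (εs + |εd|) = 2.4 / (2.4 + 1.6) = 0.6.
Supply is the more elastic side, so consumers bear the larger share.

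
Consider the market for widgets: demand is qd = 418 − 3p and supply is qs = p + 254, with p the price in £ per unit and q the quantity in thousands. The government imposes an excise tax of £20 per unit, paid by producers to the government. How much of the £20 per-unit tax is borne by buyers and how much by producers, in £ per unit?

Without the tax, 418 − 3p = p + 254 gives 4p = 164, so p* = £41 and q* = 295.
With the tax collected from producers, supply shifts: qs = (p − 20) + 254.
Solving gives q = 280 with buyers paying £46 and producers receiving £26 (the £20 wedge).
Burden on buyers: £5; on producers: £15. (They sum to £20.)

Buyers bear £5 per unit; producers bear £15 per unit.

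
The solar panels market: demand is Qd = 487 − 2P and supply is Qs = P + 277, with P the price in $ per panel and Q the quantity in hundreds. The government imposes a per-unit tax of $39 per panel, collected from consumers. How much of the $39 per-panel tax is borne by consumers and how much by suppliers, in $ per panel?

Consumers bear $13 per panel; suppliers bear $26 per panel.

Without the tax, 487 − 2P = P + 277 gives 3P = 210, so P* = $70 and Q* = 347.
With the tax collected from consumers, demand (in seller-price terms) shifts: Qd = 487 − 2(P + 39).
New equilibrium: consumers pay $83, suppliers receive $44, Q = 321. (Wedge: Pb − Ps = 39.)
Burden on consumers: $13; on suppliers: $26. (They sum to $39.)
The less price-elastic side of the market bears the larger share of a per-unit tax.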